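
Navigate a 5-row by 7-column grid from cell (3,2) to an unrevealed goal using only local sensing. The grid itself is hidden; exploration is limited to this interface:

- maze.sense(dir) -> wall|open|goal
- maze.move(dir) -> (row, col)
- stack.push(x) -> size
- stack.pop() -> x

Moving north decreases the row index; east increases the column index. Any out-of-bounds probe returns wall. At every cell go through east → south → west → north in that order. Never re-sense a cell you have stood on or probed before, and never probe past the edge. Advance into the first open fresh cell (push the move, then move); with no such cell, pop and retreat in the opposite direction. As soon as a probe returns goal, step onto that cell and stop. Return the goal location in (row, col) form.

>> maze.sense(dir→east)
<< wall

>> maze.sense(dir→south)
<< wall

>> maze.sense(dir→west)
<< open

>> stack.push(x→west)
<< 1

>> maze.move(dir→west)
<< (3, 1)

>> maze.sense(dir→south)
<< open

>> stack.push(x→south)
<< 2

>> maze.move(dir→south)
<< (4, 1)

>> maze.sense(dir→west)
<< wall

>> stack.pop()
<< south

>> maze.move(dir→north)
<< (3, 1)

>> maze.sense(dir→west)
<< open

>> stack.push(x→west)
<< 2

>> maze.move(dir→west)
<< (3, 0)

>> maze.sense(dir→north)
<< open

>> stack.push(x→north)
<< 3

>> maze.move(dir→north)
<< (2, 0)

>> maze.sense(dir→east)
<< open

>> stack.push(x→east)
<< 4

>> maze.move(dir→east)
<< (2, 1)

>> maze.sense(dir→east)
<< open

>> stack.push(x→east)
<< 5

>> maze.move(dir→east)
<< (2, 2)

>> maze.sense(dir→east)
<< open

>> stack.push(x→east)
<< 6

>> maze.move(dir→east)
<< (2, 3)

>> maze.sense(dir→east)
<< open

>> stack.push(x→east)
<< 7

>> maze.move(dir→east)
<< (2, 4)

>> maze.sense(dir→east)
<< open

>> stack.push(x→east)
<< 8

>> maze.move(dir→east)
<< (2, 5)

>> maze.sense(dir→east)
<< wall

>> maze.sense(dir→south)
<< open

>> stack.push(x→south)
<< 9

>> maze.move(dir→south)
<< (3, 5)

>> maze.sense(dir→east)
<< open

>> stack.push(x→east)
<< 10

>> maze.move(dir→east)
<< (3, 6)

>> maze.sense(dir→south)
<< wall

>> stack.pop()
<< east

>> maze.move(dir→west)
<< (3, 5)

>> maze.sense(dir→south)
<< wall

>> maze.sense(dir→west)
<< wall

>> stack.pop()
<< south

>> maze.move(dir→north)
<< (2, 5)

>> maze.sense(dir→north)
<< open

>> stack.push(x→north)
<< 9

>> maze.move(dir→north)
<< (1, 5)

>> maze.sense(dir→east)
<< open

>> stack.push(x→east)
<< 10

>> maze.move(dir→east)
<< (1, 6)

>> maze.sense(dir→north)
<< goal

>> maze.move(dir→north)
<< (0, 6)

Answer: (0, 6)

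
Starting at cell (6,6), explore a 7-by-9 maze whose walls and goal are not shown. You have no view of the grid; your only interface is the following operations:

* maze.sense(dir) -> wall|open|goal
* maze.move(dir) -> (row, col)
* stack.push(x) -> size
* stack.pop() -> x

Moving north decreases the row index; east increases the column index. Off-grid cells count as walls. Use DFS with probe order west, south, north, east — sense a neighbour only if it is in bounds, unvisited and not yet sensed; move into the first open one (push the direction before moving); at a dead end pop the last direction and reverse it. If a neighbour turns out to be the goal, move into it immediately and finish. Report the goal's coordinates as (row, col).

>> maze.sense(dir: west)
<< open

>> stack.push(x: west)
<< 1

>> maze.move(dir: west)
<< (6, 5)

>> maze.sense(dir: west)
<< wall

>> maze.sense(dir: north)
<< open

>> stack.push(x: north)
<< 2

>> maze.move(dir: north)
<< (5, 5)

>> maze.sense(dir: west)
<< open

>> stack.push(x: west)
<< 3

>> maze.move(dir: west)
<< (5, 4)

>> maze.sense(dir: west)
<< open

>> stack.push(x: west)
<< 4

>> maze.move(dir: west)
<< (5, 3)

>> maze.sense(dir: west)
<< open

>> stack.push(x: west)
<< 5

>> maze.move(dir: west)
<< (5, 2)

>> maze.sense(dir: west)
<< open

>> stack.push(x: west)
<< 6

>> maze.move(dir: west)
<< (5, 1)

>> maze.sense(dir: west)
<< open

>> stack.push(x: west)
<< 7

>> maze.move(dir: west)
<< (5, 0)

>> maze.sense(dir: south)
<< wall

>> maze.sense(dir: north)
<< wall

>> stack.pop()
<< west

>> maze.move(dir: east)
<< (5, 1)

>> maze.sense(dir: south)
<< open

>> stack.push(x: south)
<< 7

>> maze.move(dir: south)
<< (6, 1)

>> maze.sense(dir: east)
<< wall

>> stack.pop()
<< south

>> maze.move(dir: north)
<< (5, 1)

>> maze.sense(dir: north)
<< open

>> stack.push(x: north)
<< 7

>> maze.move(dir: north)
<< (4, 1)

>> maze.sense(dir: north)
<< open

>> stack.push(x: north)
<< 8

>> maze.move(dir: north)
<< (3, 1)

>> maze.sense(dir: west)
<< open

>> stack.push(x: west)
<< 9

>> maze.move(dir: west)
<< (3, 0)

>> maze.sense(dir: north)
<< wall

>> stack.pop()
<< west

>> maze.move(dir: east)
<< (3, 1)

>> maze.sense(dir: north)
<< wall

>> maze.sense(dir: east)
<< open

>> stack.push(x: east)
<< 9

>> maze.move(dir: east)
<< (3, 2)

>> maze.sense(dir: south)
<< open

>> stack.push(x: south)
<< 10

>> maze.move(dir: south)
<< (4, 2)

>> maze.sense(dir: east)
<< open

>> stack.push(x: east)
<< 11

>> maze.move(dir: east)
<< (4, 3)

>> maze.sense(dir: north)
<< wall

>> maze.sense(dir: east)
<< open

>> stack.push(x: east)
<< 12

>> maze.move(dir: east)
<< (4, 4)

>> maze.sense(dir: north)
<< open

>> stack.push(x: north)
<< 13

>> maze.move(dir: north)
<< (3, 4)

>> maze.sense(dir: north)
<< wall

>> maze.sense(dir: east)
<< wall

>> stack.pop()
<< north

>> maze.move(dir: south)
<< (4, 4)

>> maze.sense(dir: east)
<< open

>> stack.push(x: east)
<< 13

>> maze.move(dir: east)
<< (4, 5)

>> maze.sense(dir: east)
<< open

>> stack.push(x: east)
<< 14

>> maze.move(dir: east)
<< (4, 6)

>> maze.sense(dir: south)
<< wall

>> maze.sense(dir: north)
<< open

>> stack.push(x: north)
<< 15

>> maze.move(dir: north)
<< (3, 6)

>> maze.sense(dir: north)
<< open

>> stack.push(x: north)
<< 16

>> maze.move(dir: north)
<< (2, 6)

>> maze.sense(dir: west)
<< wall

>> maze.sense(dir: north)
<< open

>> stack.push(x: north)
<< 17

>> maze.move(dir: north)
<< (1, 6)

>> maze.sense(dir: west)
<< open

>> stack.push(x: west)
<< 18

>> maze.move(dir: west)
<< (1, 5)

>> maze.sense(dir: west)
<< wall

>> maze.sense(dir: north)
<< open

>> stack.push(x: north)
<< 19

>> maze.move(dir: north)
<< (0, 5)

>> maze.sense(dir: west)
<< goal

>> maze.move(dir: west)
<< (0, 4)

Answer: (0, 4)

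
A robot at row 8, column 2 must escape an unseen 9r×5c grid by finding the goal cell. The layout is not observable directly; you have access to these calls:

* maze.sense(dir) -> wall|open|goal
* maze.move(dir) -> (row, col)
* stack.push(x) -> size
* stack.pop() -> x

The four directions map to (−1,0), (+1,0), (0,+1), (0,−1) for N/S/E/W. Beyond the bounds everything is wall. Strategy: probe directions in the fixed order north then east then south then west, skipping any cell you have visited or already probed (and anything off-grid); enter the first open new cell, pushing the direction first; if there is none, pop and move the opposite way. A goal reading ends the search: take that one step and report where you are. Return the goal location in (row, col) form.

Action: maze.sense[dir: north]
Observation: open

Action: stack.push[x: north]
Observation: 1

Action: maze.move[dir: north]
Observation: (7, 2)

Action: maze.sense[dir: north]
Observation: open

Action: stack.push[x: north]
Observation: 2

Action: maze.move[dir: north]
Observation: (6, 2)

Action: maze.sense[dir: north]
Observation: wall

Action: maze.sense[dir: east]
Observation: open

Action: stack.push[x: east]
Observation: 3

Action: maze.move[dir: east]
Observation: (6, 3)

Action: maze.sense[dir: north]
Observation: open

Action: stack.push[x: north]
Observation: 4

Action: maze.move[dir: north]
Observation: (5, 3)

Action: maze.sense[dir: north]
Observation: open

Action: stack.push[x: north]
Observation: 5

Action: maze.move[dir: north]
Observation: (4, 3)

Action: maze.sense[dir: north]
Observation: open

Action: stack.push[x: north]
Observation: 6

Action: maze.move[dir: north]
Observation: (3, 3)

Action: maze.sense[dir: north]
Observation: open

Action: stack.push[x: north]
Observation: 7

Action: maze.move[dir: north]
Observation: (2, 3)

Action: maze.sense[dir: north]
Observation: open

Action: stack.push[x: north]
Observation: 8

Action: maze.move[dir: north]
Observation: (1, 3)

Action: maze.sense[dir: north]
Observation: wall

Action: maze.sense[dir: east]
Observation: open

Action: stack.push[x: east]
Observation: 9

Action: maze.move[dir: east]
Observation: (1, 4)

Action: maze.sense[dir: north]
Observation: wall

Action: maze.sense[dir: south]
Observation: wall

Action: stack.pop[]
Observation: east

Action: maze.move[dir: west]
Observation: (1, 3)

Action: maze.sense[dir: west]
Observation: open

Action: stack.push[x: west]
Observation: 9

Action: maze.move[dir: west]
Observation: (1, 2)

Action: maze.sense[dir: north]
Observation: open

Action: stack.push[x: north]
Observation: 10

Action: maze.move[dir: north]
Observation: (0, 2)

Action: maze.sense[dir: west]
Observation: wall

Action: stack.pop[]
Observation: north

Action: maze.move[dir: south]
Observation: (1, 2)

Action: maze.sense[dir: south]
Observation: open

Action: stack.push[x: south]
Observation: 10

Action: maze.move[dir: south]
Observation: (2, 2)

Action: maze.sense[dir: south]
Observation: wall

Action: maze.sense[dir: west]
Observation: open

Action: stack.push[x: west]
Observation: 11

Action: maze.move[dir: west]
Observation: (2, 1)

Action: maze.sense[dir: north]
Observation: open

Action: stack.push[x: north]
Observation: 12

Action: maze.move[dir: north]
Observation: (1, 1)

Action: maze.sense[dir: west]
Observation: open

Action: stack.push[x: west]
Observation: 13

Action: maze.move[dir: west]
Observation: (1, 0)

Action: maze.sense[dir: north]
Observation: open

Action: stack.push[x: north]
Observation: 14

Action: maze.move[dir: north]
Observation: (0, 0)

Action: stack.pop[]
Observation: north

Action: maze.move[dir: south]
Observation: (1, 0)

Action: maze.sense[dir: south]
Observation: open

Action: stack.push[x: south]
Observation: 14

Action: maze.move[dir: south]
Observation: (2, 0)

Action: maze.sense[dir: south]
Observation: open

Action: stack.push[x: south]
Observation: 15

Action: maze.move[dir: south]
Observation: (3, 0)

Action: maze.sense[dir: east]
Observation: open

Action: stack.push[x: east]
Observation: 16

Action: maze.move[dir: east]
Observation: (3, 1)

Action: maze.sense[dir: south]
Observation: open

Action: stack.push[x: south]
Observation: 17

Action: maze.move[dir: south]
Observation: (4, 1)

Action: maze.sense[dir: east]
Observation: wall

Action: maze.sense[dir: south]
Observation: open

Action: stack.push[x: south]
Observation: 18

Action: maze.move[dir: south]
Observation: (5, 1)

Action: maze.sense[dir: south]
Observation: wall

Action: maze.sense[dir: west]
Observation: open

Action: stack.push[x: west]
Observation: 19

Action: maze.move[dir: west]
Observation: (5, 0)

Action: maze.sense[dir: north]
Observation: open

Action: stack.push[x: north]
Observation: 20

Action: maze.move[dir: north]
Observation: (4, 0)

Action: stack.pop[]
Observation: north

Action: maze.move[dir: south]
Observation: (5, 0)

Action: maze.sense[dir: south]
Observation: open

Action: stack.push[x: south]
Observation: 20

Action: maze.move[dir: south]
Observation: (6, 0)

Action: maze.sense[dir: south]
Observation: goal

Action: maze.move[dir: south]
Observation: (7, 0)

Answer: (7, 0)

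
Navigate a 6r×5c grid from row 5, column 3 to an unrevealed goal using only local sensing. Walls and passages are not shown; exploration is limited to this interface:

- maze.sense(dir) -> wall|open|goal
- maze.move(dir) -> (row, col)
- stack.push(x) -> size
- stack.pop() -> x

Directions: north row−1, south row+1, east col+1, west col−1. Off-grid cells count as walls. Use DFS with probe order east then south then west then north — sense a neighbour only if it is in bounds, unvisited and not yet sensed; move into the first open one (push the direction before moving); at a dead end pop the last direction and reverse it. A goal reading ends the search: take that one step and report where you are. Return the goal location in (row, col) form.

I run sense(east), — result: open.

Calling push(east), : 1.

Now I run move(east), and see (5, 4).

I run sense(north), — result: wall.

I use pop(), and get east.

I use move(west), giving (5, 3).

I invoke sense(west), — result: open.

I try push(west), which returns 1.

Calling move(west), yielding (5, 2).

I invoke sense(west), yielding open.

Using push(west), and get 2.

Next I call move(west), and see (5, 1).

Now I run sense(west), — result: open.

Next I call push(west), — result: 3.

I use move(west), and see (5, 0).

Now I run sense(north), giving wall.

Then pop, yielding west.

I invoke move(east), yielding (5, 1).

Invoking sense(north), and observe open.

I call push(north), and get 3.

Calling move(north), which returns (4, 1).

Using sense(east), — result: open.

Now I run push(east), giving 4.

I try move(east), which returns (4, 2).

Then sense(east), which returns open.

I invoke push(east), yielding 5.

Using move(east), and see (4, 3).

Calling sense(north), — result: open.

I try push(north), and get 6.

I invoke move(north), giving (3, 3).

Now I run sense(east), → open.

I call push(east), giving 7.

I use move(east), yielding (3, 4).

I use sense(north), giving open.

Then push(north), and get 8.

Now I run move(north), and get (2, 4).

Then sense(west), and get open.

Then push(west), and get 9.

Invoking move(west), and get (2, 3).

I invoke sense(west), and get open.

I call push(west), — result: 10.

Calling move(west), and observe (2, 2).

Next I call sense(south), and observe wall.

Invoking sense(west), yielding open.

Calling push(west), — result: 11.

Next I call move(west), which returns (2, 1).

Next I call sense(south), → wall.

I use sense(west), : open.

Using push(west), yielding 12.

Using move(west), yielding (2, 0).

I use sense(south), : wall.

I use sense(north), → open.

Invoking push(north), yielding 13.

I call move(north), yielding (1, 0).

I invoke sense(east), and observe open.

I invoke push(east), giving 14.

I call move(east), and get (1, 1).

Using sense(east), : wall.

Next I call sense(north), yielding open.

I run push(north), — result: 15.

I call move(north), → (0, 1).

I try sense(east), and get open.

I call push(east), which returns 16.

Calling move(east), — result: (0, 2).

I use sense(east), → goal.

I try move(east), and get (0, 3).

Answer: (0, 3)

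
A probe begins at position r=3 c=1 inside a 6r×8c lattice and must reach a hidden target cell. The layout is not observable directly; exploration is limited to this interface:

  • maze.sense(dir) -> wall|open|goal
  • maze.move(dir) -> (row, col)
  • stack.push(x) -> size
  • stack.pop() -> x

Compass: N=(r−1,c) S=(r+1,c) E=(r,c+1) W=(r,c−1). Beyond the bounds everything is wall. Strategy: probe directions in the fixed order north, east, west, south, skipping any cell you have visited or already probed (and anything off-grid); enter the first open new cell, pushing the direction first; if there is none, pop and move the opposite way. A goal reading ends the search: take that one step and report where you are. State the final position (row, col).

I call sense passing dir='north', and see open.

I run push passing x='north', : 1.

I run move passing dir='north', and see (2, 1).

Calling sense passing dir='north', and get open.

Calling push passing x='north', and get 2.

Then move passing dir='north', and see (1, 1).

Then sense passing dir='north', and get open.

I invoke push passing x='north', — result: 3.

I run move passing dir='north', which returns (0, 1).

Invoking sense passing dir='east', which returns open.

Then push passing x='east', and observe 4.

Then move passing dir='east', and get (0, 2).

I use sense passing dir='east', yielding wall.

Then sense passing dir='south', → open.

I call push passing x='south', giving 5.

I try move passing dir='south', giving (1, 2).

Now I run sense passing dir='east', → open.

I try push passing x='east', which returns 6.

Using move passing dir='east', which returns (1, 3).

Invoking sense passing dir='east', and get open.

Now I run push passing x='east', and get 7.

I invoke move passing dir='east', and get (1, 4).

I try sense passing dir='north', and see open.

Then push passing x='north', which returns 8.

Calling move passing dir='north', → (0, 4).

I run sense passing dir='east', → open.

Calling push passing x='east', — result: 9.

I call move passing dir='east', and see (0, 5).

I invoke sense passing dir='east', → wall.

Next I call sense passing dir='south', — result: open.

Then push passing x='south', giving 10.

I run move passing dir='south', yielding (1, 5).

Calling sense passing dir='east', and see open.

I invoke push passing x='east', : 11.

I use move passing dir='east', → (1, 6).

Now I run sense passing dir='east', giving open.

Next I call push passing x='east', : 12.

Calling move passing dir='east', → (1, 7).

Calling sense passing dir='north', and get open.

I invoke push passing x='north', and observe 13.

Then move passing dir='north', and get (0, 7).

Then pop(), → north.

Invoking move passing dir='south', and see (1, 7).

I use sense passing dir='south', which returns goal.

I try move passing dir='south', giving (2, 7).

Answer: (2, 7)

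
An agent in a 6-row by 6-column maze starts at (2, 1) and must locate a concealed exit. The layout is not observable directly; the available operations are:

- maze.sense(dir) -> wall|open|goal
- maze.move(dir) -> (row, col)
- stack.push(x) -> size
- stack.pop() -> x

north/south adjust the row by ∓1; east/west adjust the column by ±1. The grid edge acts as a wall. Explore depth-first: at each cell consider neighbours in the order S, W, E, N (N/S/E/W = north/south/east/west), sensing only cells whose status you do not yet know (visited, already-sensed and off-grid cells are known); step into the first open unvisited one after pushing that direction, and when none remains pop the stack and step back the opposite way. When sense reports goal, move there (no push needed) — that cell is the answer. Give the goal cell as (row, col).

$ maze.sense dir=south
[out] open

$ stack.push x=south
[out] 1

$ maze.move dir=south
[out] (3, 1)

$ maze.sense dir=south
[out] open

$ stack.push x=south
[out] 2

$ maze.move dir=south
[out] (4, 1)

$ maze.sense dir=south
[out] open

$ stack.push x=south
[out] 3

$ maze.move dir=south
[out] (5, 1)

$ maze.sense dir=west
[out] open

$ stack.push x=west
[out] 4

$ maze.move dir=west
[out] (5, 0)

$ maze.sense dir=north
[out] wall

$ stack.pop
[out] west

$ maze.move dir=east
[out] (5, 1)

$ maze.sense dir=east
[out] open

$ stack.push x=east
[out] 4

$ maze.move dir=east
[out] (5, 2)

$ maze.sense dir=east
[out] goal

$ maze.move dir=east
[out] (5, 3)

Answer: (5, 3)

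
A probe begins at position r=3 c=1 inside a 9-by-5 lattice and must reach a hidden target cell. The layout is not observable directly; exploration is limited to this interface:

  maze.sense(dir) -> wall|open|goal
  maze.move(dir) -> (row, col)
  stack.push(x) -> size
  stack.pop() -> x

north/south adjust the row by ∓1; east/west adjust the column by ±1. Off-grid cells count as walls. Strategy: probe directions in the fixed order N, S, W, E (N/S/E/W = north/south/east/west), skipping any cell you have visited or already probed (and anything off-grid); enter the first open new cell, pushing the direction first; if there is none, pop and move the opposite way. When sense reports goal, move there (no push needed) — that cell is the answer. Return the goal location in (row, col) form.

>>> sense dir: north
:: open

>>> push x: north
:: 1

>>> move dir: north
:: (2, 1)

>>> sense dir: north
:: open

>>> push x: north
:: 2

>>> move dir: north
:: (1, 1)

>>> sense dir: north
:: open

>>> push x: north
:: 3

>>> move dir: north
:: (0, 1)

>>> sense dir: west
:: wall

>>> sense dir: east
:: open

>>> push x: east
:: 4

>>> move dir: east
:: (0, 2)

>>> sense dir: south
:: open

>>> push x: south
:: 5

>>> move dir: south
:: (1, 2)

>>> sense dir: south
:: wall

>>> sense dir: east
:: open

>>> push x: east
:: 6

>>> move dir: east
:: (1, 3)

>>> sense dir: north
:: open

>>> push x: north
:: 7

>>> move dir: north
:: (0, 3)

>>> sense dir: east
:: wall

>>> pop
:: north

>>> move dir: south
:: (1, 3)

>>> sense dir: south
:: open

>>> push x: south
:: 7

>>> move dir: south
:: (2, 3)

>>> sense dir: south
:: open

>>> push x: south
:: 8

>>> move dir: south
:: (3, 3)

>>> sense dir: south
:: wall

>>> sense dir: west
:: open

>>> push x: west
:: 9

>>> move dir: west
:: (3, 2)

>>> sense dir: south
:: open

>>> push x: south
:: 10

>>> move dir: south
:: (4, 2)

>>> sense dir: south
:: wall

>>> sense dir: west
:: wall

>>> pop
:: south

>>> move dir: north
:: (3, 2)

>>> pop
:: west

>>> move dir: east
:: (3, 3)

>>> sense dir: east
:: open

>>> push x: east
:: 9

>>> move dir: east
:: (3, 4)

>>> sense dir: north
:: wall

>>> sense dir: south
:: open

>>> push x: south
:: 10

>>> move dir: south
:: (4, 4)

>>> sense dir: south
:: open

>>> push x: south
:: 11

>>> move dir: south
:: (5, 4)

>>> sense dir: south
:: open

>>> push x: south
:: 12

>>> move dir: south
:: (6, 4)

>>> sense dir: south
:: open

>>> push x: south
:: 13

>>> move dir: south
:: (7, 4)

>>> sense dir: south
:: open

>>> push x: south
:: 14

>>> move dir: south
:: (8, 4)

>>> sense dir: west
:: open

>>> push x: west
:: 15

>>> move dir: west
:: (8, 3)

>>> sense dir: north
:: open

>>> push x: north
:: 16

>>> move dir: north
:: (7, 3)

>>> sense dir: north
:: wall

>>> sense dir: west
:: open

>>> push x: west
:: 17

>>> move dir: west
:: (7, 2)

>>> sense dir: north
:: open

>>> push x: north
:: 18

>>> move dir: north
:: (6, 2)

>>> sense dir: west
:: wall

>>> pop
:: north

>>> move dir: south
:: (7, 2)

>>> sense dir: south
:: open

>>> push x: south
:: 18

>>> move dir: south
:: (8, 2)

>>> sense dir: west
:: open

>>> push x: west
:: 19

>>> move dir: west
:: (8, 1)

>>> sense dir: north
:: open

>>> push x: north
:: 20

>>> move dir: north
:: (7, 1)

>>> sense dir: west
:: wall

>>> pop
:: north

>>> move dir: south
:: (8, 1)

>>> sense dir: west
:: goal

>>> move dir: west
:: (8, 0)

Answer: (8, 0)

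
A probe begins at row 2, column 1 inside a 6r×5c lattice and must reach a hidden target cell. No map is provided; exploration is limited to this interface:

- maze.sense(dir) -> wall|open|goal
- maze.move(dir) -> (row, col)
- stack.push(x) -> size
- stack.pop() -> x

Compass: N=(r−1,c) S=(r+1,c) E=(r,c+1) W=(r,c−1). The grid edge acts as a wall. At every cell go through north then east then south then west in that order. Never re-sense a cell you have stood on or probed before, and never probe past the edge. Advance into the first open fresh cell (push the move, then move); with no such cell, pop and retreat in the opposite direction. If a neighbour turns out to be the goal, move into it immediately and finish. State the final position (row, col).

$ sense dir: north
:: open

$ push x: north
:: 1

$ move dir: north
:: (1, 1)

$ sense dir: north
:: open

$ push x: north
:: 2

$ move dir: north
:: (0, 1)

$ sense dir: east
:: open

$ push x: east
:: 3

$ move dir: east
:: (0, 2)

$ sense dir: east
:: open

$ push x: east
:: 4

$ move dir: east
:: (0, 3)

$ sense dir: east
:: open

$ push x: east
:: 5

$ move dir: east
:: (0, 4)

$ sense dir: south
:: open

$ push x: south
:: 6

$ move dir: south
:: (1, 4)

$ sense dir: south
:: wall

$ sense dir: west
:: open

$ push x: west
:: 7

$ move dir: west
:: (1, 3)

$ sense dir: south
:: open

$ push x: south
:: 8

$ move dir: south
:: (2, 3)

$ sense dir: south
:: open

$ push x: south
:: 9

$ move dir: south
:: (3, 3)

$ sense dir: east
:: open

$ push x: east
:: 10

$ move dir: east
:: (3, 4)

$ sense dir: south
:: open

$ push x: south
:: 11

$ move dir: south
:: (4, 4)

$ sense dir: south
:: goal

$ move dir: south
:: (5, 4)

Answer: (5, 4)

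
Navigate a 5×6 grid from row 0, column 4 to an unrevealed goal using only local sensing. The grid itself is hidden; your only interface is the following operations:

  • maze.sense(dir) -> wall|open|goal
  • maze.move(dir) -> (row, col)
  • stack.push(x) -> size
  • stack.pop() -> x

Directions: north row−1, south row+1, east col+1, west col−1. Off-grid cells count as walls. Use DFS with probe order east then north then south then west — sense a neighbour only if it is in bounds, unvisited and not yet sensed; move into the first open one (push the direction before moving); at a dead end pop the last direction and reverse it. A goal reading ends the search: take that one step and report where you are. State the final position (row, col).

% maze.sense dir: east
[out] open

% stack.push x: east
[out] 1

% maze.move dir: east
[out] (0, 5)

% maze.sense dir: south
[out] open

% stack.push x: south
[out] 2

% maze.move dir: south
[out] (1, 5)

% maze.sense dir: south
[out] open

% stack.push x: south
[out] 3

% maze.move dir: south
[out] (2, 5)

% maze.sense dir: south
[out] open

% stack.push x: south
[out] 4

% maze.move dir: south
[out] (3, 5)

% maze.sense dir: south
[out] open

% stack.push x: south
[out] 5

% maze.move dir: south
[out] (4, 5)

% maze.sense dir: west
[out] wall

% stack.pop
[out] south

% maze.move dir: north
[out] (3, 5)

% maze.sense dir: west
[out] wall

% stack.pop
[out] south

% maze.move dir: north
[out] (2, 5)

% maze.sense dir: west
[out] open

% stack.push x: west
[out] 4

% maze.move dir: west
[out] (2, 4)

% maze.sense dir: north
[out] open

% stack.push x: north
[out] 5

% maze.move dir: north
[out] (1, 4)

% maze.sense dir: west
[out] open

% stack.push x: west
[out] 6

% maze.move dir: west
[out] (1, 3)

% maze.sense dir: north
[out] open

% stack.push x: north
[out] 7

% maze.move dir: north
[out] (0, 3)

% maze.sense dir: west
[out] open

% stack.push x: west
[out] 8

% maze.move dir: west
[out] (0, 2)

% maze.sense dir: south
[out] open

% stack.push x: south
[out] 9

% maze.move dir: south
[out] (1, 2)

% maze.sense dir: south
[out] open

% stack.push x: south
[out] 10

% maze.move dir: south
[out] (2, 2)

% maze.sense dir: east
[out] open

% stack.push x: east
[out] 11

% maze.move dir: east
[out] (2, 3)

% maze.sense dir: south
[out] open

% stack.push x: south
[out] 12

% maze.move dir: south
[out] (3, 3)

% maze.sense dir: south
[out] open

% stack.push x: south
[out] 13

% maze.move dir: south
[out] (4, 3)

% maze.sense dir: west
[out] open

% stack.push x: west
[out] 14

% maze.move dir: west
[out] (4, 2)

% maze.sense dir: north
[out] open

% stack.push x: north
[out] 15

% maze.move dir: north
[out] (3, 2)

% maze.sense dir: west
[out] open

% stack.push x: west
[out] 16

% maze.move dir: west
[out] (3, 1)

% maze.sense dir: north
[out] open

% stack.push x: north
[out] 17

% maze.move dir: north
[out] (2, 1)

% maze.sense dir: north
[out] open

% stack.push x: north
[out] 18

% maze.move dir: north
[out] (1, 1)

% maze.sense dir: north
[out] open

% stack.push x: north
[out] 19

% maze.move dir: north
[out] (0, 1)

% maze.sense dir: west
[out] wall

% stack.pop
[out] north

% maze.move dir: south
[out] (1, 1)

% maze.sense dir: west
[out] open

% stack.push x: west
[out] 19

% maze.move dir: west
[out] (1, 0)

% maze.sense dir: south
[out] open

% stack.push x: south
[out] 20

% maze.move dir: south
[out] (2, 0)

% maze.sense dir: south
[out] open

% stack.push x: south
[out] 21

% maze.move dir: south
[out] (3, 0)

% maze.sense dir: south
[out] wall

% stack.pop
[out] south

% maze.move dir: north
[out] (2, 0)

% stack.pop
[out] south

% maze.move dir: north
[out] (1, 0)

% stack.pop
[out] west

% maze.move dir: east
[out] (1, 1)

% stack.pop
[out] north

% maze.move dir: south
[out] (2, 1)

% stack.pop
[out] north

% maze.move dir: south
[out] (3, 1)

% maze.sense dir: south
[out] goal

% maze.move dir: south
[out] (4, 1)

Answer: (4, 1)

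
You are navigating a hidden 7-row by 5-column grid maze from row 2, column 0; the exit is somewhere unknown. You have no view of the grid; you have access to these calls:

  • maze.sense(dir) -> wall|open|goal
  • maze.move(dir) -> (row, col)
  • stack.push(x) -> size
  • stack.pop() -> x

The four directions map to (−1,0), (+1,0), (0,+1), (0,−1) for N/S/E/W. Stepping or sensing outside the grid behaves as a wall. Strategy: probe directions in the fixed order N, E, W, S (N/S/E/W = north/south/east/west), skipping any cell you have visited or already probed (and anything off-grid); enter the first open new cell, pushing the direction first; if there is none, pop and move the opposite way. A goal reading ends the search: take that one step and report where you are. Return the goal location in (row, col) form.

[in] sense dir→north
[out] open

[in] push x→north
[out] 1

[in] move dir→north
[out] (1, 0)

[in] sense dir→north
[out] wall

[in] sense dir→east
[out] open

[in] push x→east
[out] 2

[in] move dir→east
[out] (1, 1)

[in] sense dir→north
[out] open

[in] push x→north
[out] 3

[in] move dir→north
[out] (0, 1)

[in] sense dir→east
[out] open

[in] push x→east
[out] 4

[in] move dir→east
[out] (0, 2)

[in] sense dir→east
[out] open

[in] push x→east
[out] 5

[in] move dir→east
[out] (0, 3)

[in] sense dir→east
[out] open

[in] push x→east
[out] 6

[in] move dir→east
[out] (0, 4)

[in] sense dir→south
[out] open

[in] push x→south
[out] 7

[in] move dir→south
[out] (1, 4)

[in] sense dir→west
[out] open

[in] push x→west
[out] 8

[in] move dir→west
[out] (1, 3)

[in] sense dir→west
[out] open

[in] push x→west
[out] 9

[in] move dir→west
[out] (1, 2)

[in] sense dir→south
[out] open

[in] push x→south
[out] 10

[in] move dir→south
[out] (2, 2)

[in] sense dir→east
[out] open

[in] push x→east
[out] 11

[in] move dir→east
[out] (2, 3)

[in] sense dir→east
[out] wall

[in] sense dir→south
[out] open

[in] push x→south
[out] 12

[in] move dir→south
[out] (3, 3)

[in] sense dir→east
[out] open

[in] push x→east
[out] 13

[in] move dir→east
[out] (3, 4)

[in] sense dir→south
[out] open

[in] push x→south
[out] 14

[in] move dir→south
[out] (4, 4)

[in] sense dir→west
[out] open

[in] push x→west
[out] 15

[in] move dir→west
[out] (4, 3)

[in] sense dir→west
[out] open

[in] push x→west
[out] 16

[in] move dir→west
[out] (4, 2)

[in] sense dir→north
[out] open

[in] push x→north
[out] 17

[in] move dir→north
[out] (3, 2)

[in] sense dir→west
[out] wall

[in] pop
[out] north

[in] move dir→south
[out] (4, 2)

[in] sense dir→west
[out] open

[in] push x→west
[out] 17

[in] move dir→west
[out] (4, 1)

[in] sense dir→west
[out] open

[in] push x→west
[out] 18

[in] move dir→west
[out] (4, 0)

[in] sense dir→north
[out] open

[in] push x→north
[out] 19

[in] move dir→north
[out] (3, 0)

[in] pop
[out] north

[in] move dir→south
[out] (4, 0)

[in] sense dir→south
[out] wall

[in] pop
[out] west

[in] move dir→east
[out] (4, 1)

[in] sense dir→south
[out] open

[in] push x→south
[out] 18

[in] move dir→south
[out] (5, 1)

[in] sense dir→east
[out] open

[in] push x→east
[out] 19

[in] move dir→east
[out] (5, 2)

[in] sense dir→east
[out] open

[in] push x→east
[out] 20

[in] move dir→east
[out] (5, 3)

[in] sense dir→east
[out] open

[in] push x→east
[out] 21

[in] move dir→east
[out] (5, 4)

[in] sense dir→south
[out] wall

[in] pop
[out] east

[in] move dir→west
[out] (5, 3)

[in] sense dir→south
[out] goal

[in] move dir→south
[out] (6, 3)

Answer: (6, 3)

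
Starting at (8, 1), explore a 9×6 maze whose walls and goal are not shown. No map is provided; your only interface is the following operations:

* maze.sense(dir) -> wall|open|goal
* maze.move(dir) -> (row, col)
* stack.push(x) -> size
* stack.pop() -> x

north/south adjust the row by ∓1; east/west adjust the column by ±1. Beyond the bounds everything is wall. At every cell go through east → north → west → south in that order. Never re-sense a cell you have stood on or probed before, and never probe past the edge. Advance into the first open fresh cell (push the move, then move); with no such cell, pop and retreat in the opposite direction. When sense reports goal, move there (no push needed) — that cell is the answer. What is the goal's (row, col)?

$ maze.sense dir='east'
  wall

$ maze.sense dir='north'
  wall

$ maze.sense dir='west'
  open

$ stack.push x='west'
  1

$ maze.move dir='west'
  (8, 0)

$ maze.sense dir='north'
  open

$ stack.push x='north'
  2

$ maze.move dir='north'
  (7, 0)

$ maze.sense dir='north'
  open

$ stack.push x='north'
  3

$ maze.move dir='north'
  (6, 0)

$ maze.sense dir='east'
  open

$ stack.push x='east'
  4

$ maze.move dir='east'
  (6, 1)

$ maze.sense dir='east'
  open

$ stack.push x='east'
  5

$ maze.move dir='east'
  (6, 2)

$ maze.sense dir='east'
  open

$ stack.push x='east'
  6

$ maze.move dir='east'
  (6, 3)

$ maze.sense dir='east'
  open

$ stack.push x='east'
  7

$ maze.move dir='east'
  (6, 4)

$ maze.sense dir='east'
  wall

$ maze.sense dir='north'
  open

$ stack.push x='north'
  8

$ maze.move dir='north'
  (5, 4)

$ maze.sense dir='east'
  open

$ stack.push x='east'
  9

$ maze.move dir='east'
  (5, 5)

$ maze.sense dir='north'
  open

$ stack.push x='north'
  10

$ maze.move dir='north'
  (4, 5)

$ maze.sense dir='north'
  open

$ stack.push x='north'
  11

$ maze.move dir='north'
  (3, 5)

$ maze.sense dir='north'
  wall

$ maze.sense dir='west'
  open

$ stack.push x='west'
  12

$ maze.move dir='west'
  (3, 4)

$ maze.sense dir='north'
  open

$ stack.push x='north'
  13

$ maze.move dir='north'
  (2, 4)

$ maze.sense dir='north'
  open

$ stack.push x='north'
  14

$ maze.move dir='north'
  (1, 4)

$ maze.sense dir='east'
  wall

$ maze.sense dir='north'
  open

$ stack.push x='north'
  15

$ maze.move dir='north'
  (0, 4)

$ maze.sense dir='east'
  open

$ stack.push x='east'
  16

$ maze.move dir='east'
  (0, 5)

$ stack.pop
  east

$ maze.move dir='west'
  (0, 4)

$ maze.sense dir='west'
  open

$ stack.push x='west'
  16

$ maze.move dir='west'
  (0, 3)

$ maze.sense dir='west'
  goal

$ maze.move dir='west'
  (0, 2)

Answer: (0, 2)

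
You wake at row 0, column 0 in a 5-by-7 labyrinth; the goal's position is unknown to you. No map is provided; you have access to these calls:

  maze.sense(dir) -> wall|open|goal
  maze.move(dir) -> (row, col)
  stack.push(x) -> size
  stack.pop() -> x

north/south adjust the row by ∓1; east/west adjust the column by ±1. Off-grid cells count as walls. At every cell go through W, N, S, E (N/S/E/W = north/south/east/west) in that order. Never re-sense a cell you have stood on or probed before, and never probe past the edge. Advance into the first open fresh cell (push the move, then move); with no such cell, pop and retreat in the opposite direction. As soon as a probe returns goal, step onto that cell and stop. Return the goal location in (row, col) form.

Calling maze.sense on dir→south, : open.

I run stack.push on x→south, which returns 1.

Then maze.move on dir→south, → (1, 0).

Next I call maze.sense on dir→south, and get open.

I try stack.push on x→south, which returns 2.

Now I run maze.move on dir→south, : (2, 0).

I invoke maze.sense on dir→south, and see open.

I try stack.push on x→south, → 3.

Calling maze.move on dir→south, : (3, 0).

Invoking maze.sense on dir→south, giving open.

I use stack.push on x→south, which returns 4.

I run maze.move on dir→south, giving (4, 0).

I try maze.sense on dir→east, which returns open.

Now I run stack.push on x→east, giving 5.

Now I run maze.move on dir→east, which returns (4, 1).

Invoking maze.sense on dir→north, — result: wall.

Now I run maze.sense on dir→east, and get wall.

I try stack.pop(), — result: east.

I invoke maze.move on dir→west, — result: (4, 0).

Using stack.pop(), — result: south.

Invoking maze.move on dir→north, and observe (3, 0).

Using stack.pop, : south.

Calling maze.move on dir→north, and observe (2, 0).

I use maze.sense on dir→east, and see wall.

I try stack.pop, giving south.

Using maze.move on dir→north, → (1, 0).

I use maze.sense on dir→east, — result: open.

I run stack.push on x→east, and observe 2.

Next I call maze.move on dir→east, — result: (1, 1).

I run maze.sense on dir→north, : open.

I use stack.push on x→north, giving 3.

Then maze.move on dir→north, and get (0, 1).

Using maze.sense on dir→east, and get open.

I run stack.push on x→east, and get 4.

Then maze.move on dir→east, giving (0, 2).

I invoke maze.sense on dir→south, and get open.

I try stack.push on x→south, and observe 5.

Invoking maze.move on dir→south, which returns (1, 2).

I invoke maze.sense on dir→south, → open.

Next I call stack.push on x→south, yielding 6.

Using maze.move on dir→south, which returns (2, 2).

Invoking maze.sense on dir→south, yielding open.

I try stack.push on x→south, — result: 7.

Next I call maze.move on dir→south, : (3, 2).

I use maze.sense on dir→east, — result: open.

I use stack.push on x→east, yielding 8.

Calling maze.move on dir→east, and see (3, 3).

Using maze.sense on dir→north, giving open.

I try stack.push on x→north, — result: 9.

Now I run maze.move on dir→north, — result: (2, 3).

Then maze.sense on dir→north, — result: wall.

Using maze.sense on dir→east, which returns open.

Using stack.push on x→east, → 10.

Now I run maze.move on dir→east, yielding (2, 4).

Then maze.sense on dir→north, and see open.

Then stack.push on x→north, which returns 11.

I try maze.move on dir→north, yielding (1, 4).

I call maze.sense on dir→north, : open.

Then stack.push on x→north, yielding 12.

I try maze.move on dir→north, and observe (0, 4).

Next I call maze.sense on dir→west, giving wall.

I run maze.sense on dir→east, : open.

Now I run stack.push on x→east, : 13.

I use maze.move on dir→east, and observe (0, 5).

I call maze.sense on dir→south, and see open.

Calling stack.push on x→south, which returns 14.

I try maze.move on dir→south, and see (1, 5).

I use maze.sense on dir→south, which returns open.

Using stack.push on x→south, and get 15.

I invoke maze.move on dir→south, which returns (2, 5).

I run maze.sense on dir→south, → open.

Using stack.push on x→south, and get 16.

Invoking maze.move on dir→south, yielding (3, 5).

I try maze.sense on dir→west, and see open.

Using stack.push on x→west, which returns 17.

Calling maze.move on dir→west, giving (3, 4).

I try maze.sense on dir→south, → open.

I try stack.push on x→south, — result: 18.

Using maze.move on dir→south, and observe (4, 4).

Calling maze.sense on dir→west, yielding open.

Now I run stack.push on x→west, giving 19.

I invoke maze.move on dir→west, and get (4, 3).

I invoke stack.pop, — result: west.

I invoke maze.move on dir→east, and see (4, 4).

Calling maze.sense on dir→east, which returns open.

Using stack.push on x→east, → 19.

I invoke maze.move on dir→east, which returns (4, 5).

I call maze.sense on dir→east, yielding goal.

I run maze.move on dir→east, → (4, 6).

Answer: (4, 6)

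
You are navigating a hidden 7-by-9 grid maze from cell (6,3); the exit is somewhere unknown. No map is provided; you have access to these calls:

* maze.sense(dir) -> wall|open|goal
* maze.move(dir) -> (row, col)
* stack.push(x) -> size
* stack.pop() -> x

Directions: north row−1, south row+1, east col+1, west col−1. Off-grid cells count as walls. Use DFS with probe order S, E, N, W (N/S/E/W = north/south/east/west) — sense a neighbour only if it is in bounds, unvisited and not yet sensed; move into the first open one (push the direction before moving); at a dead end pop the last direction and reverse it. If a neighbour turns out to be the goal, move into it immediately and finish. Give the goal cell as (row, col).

Step: sense[dir='east']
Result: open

Step: push[x='east']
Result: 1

Step: move[dir='east']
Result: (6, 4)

Step: sense[dir='east']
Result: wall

Step: sense[dir='north']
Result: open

Step: push[x='north']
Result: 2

Step: move[dir='north']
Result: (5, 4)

Step: sense[dir='east']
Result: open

Step: push[x='east']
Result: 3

Step: move[dir='east']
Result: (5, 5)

Step: sense[dir='east']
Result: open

Step: push[x='east']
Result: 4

Step: move[dir='east']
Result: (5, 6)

Step: sense[dir='south']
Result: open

Step: push[x='south']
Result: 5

Step: move[dir='south']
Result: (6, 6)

Step: sense[dir='east']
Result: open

Step: push[x='east']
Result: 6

Step: move[dir='east']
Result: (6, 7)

Step: sense[dir='east']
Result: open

Step: push[x='east']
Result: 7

Step: move[dir='east']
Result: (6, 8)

Step: sense[dir='north']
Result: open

Step: push[x='north']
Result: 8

Step: move[dir='north']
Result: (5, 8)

Step: sense[dir='north']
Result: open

Step: push[x='north']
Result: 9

Step: move[dir='north']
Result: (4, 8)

Step: sense[dir='north']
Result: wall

Step: sense[dir='west']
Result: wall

Step: pop[]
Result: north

Step: move[dir='south']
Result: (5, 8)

Step: sense[dir='west']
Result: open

Step: push[x='west']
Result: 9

Step: move[dir='west']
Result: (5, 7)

Step: pop[]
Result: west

Step: move[dir='east']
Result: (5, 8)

Step: pop[]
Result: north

Step: move[dir='south']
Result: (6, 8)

Step: pop[]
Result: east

Step: move[dir='west']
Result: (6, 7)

Step: pop[]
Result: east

Step: move[dir='west']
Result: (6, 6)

Step: pop[]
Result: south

Step: move[dir='north']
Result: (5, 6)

Step: sense[dir='north']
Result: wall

Step: pop[]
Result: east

Step: move[dir='west']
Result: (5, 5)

Step: sense[dir='north']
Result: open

Step: push[x='north']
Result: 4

Step: move[dir='north']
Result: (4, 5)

Step: sense[dir='north']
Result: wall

Step: sense[dir='west']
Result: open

Step: push[x='west']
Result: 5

Step: move[dir='west']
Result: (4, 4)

Step: sense[dir='north']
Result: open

Step: push[x='north']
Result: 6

Step: move[dir='north']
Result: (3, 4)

Step: sense[dir='north']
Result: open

Step: push[x='north']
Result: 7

Step: move[dir='north']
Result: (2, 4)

Step: sense[dir='east']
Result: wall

Step: sense[dir='north']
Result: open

Step: push[x='north']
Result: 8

Step: move[dir='north']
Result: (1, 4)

Step: sense[dir='east']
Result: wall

Step: sense[dir='north']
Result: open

Step: push[x='north']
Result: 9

Step: move[dir='north']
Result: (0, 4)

Step: sense[dir='east']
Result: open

Step: push[x='east']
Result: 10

Step: move[dir='east']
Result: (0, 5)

Step: sense[dir='east']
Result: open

Step: push[x='east']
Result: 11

Step: move[dir='east']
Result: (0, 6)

Step: sense[dir='south']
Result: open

Step: push[x='south']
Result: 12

Step: move[dir='south']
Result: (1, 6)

Step: sense[dir='south']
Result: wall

Step: sense[dir='east']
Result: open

Step: push[x='east']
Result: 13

Step: move[dir='east']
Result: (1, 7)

Step: sense[dir='south']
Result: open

Step: push[x='south']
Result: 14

Step: move[dir='south']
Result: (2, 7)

Step: sense[dir='south']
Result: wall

Step: sense[dir='east']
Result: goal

Step: move[dir='east']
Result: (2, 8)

Answer: (2, 8)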